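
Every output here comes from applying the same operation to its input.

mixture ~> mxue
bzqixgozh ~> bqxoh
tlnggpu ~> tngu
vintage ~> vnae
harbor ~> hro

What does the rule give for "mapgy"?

What's happening: keep every other character starting from the first (positions 1st, 3rd, 5th, ...).
"mapgy" → "mpy".

mpy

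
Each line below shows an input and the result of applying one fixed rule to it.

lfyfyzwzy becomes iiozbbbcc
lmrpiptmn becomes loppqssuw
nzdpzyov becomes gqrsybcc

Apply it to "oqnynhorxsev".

hkqqrrtuvyab

The rule is to sort the characters into alphabetical order, then shift every letter 3 places forward in the alphabet (wrapping around).
On "oqnynhorxsev": the first step gives "ehnnooqrsvxy", and the second then gives "hkqqrrtuvyab".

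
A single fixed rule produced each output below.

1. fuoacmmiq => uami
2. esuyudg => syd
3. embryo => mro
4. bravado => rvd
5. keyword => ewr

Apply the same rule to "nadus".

Looking at the pairs, the operation is to keep every other character starting from the second (positions 2nd, 4th, 6th, ...).
Applying that to "nadus" gives "au".

au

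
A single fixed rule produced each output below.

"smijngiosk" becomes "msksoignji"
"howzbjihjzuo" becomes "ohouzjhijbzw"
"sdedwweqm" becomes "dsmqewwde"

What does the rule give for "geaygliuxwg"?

The rule is to reverse the string, then move the last 2 characters to the front (rotate right by 2).
Applying that to "geaygliuxwg" gives "eggwxuilgya".

eggwxuilgya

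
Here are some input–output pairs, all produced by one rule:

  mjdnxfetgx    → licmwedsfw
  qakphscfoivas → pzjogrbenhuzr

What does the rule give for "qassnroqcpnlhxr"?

pzrrmqnpbomkgwq

The pattern: shift every letter 1 place backward in the alphabet (wrapping around).
So "qassnroqcpnlhxr" becomes "pzrrmqnpbomkgwq".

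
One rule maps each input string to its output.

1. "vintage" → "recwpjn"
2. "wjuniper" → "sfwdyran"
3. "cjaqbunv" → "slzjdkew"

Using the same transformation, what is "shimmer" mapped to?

The transformation: swap each adjacent pair of characters (1↔2, 3↔4, ...), then shift every letter 9 places forward in the alphabet (wrapping around).
"shimmer" → "hsmiemr" → "qbvrnva".
(Check on "vintage": → "ivtngae" → "recwpjn" ✓)

qbvrnva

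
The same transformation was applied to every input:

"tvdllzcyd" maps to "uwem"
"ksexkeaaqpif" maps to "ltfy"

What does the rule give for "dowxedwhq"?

In each case the input is transformed by: shift every letter 1 place forward in the alphabet (wrapping around), then keep only the first 4 characters.
Working it through for "dowxedwhq": intermediate "epxyfexir", final "epxy".
(Check on "ksexkeaaqpif": → "ltfylfbbrqjg" → "ltfy" ✓)

epxy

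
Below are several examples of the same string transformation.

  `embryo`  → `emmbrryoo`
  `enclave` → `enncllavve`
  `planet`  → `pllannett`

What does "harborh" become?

Looking at the pairs, the operation is to repeat every character 3 times, then keep every other character starting from the second (positions 2nd, 4th, 6th, ...).
On "harborh": the first step gives "hhhaaarrrbbbooorrrhhh", and the second then gives "haarbborrh".

haarbborrh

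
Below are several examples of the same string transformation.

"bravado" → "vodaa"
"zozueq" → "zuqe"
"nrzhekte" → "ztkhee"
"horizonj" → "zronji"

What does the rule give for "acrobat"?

troba

Rule — delete the first 2 characters, then sort the characters into reverse alphabetical order.
Applying that to "acrobat" gives "troba".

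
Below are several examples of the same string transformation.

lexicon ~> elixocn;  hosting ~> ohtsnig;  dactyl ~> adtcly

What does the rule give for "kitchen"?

ikctehn

The rule is to swap each adjacent pair of characters (1↔2, 3↔4, ...).
Doing the same to "kitchen": "ikctehn".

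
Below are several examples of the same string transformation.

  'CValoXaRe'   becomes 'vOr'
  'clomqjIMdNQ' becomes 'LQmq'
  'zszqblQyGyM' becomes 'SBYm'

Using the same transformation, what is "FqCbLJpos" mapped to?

What's happening: keep one character in every 3, starting at position 2 (positions 2nd, 5th, 8th, ...), then flip the case of every letter.
On "FqCbLJpos": the first step gives "qLo", and the second then gives "QlO".
(Check on "zszqblQyGyM": → "sbyM" → "SBYm" ✓)

QlO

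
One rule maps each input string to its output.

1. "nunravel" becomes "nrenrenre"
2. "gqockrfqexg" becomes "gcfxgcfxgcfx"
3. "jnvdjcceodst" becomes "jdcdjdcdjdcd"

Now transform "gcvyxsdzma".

gydagydagyda

Rule — keep one character in every 3, starting at position 1 (positions 1st, 4th, 7th, ...), then write the whole string 3 times in a row.
"gcvyxsdzma" → "gyda" → "gydagydagyda".
(Check on "gqockrfqexg": → "gcfx" → "gcfxgcfxgcfx" ✓)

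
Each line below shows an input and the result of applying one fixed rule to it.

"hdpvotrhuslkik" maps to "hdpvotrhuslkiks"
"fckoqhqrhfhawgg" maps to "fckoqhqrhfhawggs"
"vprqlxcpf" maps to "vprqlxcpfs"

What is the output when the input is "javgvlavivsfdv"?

In each case the input is transformed by: append "s".
Doing the same to "javgvlavivsfdv": "javgvlavivsfdvs".

javgvlavivsfdvs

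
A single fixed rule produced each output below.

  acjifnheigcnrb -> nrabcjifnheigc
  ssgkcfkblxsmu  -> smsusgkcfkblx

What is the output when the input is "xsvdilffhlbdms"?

dmxssvdilffhlb

The pattern: swap the first and last characters, then move the last 3 characters to the front (rotate right by 3).
Starting from "xsvdilffhlbdms": after the first operation, "ssvdilffhlbdmx"; after the second, "dmxssvdilffhlb".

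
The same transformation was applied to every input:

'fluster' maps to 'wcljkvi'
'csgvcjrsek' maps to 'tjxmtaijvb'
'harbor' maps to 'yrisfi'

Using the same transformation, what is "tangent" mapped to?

krexvek

In each case the input is transformed by: shift every letter 9 places backward in the alphabet (wrapping around).
For "tangent" the result is "krexvek".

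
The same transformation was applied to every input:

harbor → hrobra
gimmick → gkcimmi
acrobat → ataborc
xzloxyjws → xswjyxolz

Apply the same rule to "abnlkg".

agklnb

The rule is to reverse the string, then move the last character to the front.
Starting from "abnlkg": after the first operation, "gklnba"; after the second, "agklnb".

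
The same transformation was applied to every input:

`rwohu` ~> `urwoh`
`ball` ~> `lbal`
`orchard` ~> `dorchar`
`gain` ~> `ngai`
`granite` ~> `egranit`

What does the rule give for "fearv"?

Looking at the pairs, the operation is to move the last character to the front.
On "fearv" that produces "vfear".

vfear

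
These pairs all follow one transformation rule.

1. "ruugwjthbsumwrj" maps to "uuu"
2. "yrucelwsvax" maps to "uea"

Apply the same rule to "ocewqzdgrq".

oe

The rule is to keep only the vowels.
Applying that to "ocewqzdgrq" gives "oe".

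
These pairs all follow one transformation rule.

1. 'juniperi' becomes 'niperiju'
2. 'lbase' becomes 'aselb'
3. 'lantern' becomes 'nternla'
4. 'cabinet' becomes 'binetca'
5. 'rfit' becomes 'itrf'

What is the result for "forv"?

Looking at the pairs, the operation is to move the first 2 characters to the end (rotate left by 2).
So "forv" becomes "rvfo".

rvfo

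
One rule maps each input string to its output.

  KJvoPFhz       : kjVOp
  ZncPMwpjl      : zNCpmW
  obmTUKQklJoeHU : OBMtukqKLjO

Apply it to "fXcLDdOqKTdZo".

Each output is the input with this applied: delete the last 3 characters, then flip the case of every letter.
Working it through for "fXcLDdOqKTdZo": intermediate "fXcLDdOqKT", final "FxCldDoQkt".

FxCldDoQkt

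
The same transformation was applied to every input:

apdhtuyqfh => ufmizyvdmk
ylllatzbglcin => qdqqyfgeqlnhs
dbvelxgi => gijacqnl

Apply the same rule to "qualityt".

zvqfynyd

Looking at the pairs, the operation is to shift every letter 5 places forward in the alphabet (wrapping around), then swap each adjacent pair of characters (1↔2, 3↔4, ...).
For "qualityt", step one produces "vzfqnydy"; step two turns that into "zvqfynyd".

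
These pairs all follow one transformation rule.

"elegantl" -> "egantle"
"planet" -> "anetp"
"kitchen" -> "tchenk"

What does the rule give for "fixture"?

xturef

Looking at the pairs, the operation is to move the first character to the end, then delete the first character.
For "fixture", step one produces "ixturef"; step two turns that into "xturef".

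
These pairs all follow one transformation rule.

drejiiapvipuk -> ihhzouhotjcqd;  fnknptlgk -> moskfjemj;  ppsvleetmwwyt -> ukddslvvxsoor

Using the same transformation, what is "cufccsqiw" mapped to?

Each output is the input with this applied: move the first 3 characters to the end (rotate left by 3), then shift every letter 1 place backward in the alphabet (wrapping around).
"cufccsqiw" → "ccsqiwcuf" → "bbrphvbte".

bbrphvbte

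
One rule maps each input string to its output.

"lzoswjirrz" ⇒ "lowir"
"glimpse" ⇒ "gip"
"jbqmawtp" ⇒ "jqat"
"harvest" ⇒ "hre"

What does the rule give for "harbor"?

hro

Looking at the pairs, the operation is to delete the last character, then keep every other character starting from the first (positions 1st, 3rd, 5th, ...).
For "harbor", step one produces "harbo"; step two turns that into "hro".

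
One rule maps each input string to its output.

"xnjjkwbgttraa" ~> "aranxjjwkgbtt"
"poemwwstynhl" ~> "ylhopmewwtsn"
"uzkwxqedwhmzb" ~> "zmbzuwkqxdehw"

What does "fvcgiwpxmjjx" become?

Looking at the pairs, the operation is to swap each adjacent pair of characters (1↔2, 3↔4, ...), then move the last 3 characters to the front (rotate right by 3).
On "fvcgiwpxmjjx": the first step gives "vfgcwixpjmxj", and the second then gives "mxjvfgcwixpj".

mxjvfgcwixpj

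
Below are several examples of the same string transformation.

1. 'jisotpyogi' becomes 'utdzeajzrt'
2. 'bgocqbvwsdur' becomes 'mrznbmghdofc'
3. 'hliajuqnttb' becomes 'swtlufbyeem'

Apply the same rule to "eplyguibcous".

The rule is to shift every letter 11 places forward in the alphabet (wrapping around).
"eplyguibcous" → "pawjrftmnzfd".

pawjrftmnzfd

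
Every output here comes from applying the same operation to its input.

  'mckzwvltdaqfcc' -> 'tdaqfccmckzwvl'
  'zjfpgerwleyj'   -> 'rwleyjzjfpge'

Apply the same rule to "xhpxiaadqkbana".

The rule is to swap the front and back halves of the string.
So "xhpxiaadqkbana" becomes "dqkbanaxhpxiaa".

dqkbanaxhpxiaa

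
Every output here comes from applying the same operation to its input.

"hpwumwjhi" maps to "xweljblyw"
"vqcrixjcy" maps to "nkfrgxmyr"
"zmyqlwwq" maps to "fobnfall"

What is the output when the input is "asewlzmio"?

dphtlaobx

The pattern: move the last character to the front, then shift every letter 11 places backward in the alphabet (wrapping around).
"asewlzmio" → "oasewlzmi" → "dphtlaobx".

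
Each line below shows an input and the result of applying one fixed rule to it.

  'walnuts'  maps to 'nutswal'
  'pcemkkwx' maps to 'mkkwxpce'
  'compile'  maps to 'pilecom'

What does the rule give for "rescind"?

The transformation: move the first 3 characters to the end (rotate left by 3).
On "rescind" that produces "cindres".

cindres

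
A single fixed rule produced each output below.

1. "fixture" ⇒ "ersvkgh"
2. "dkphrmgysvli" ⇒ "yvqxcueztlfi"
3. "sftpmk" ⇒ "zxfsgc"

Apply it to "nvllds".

qfaiyy

The pattern: move the last 2 characters to the front (rotate right by 2), then shift every letter 13 places forward in the alphabet (wrapping around) — i.e. ROT13.
Applying that to "nvllds" gives "qfaiyy".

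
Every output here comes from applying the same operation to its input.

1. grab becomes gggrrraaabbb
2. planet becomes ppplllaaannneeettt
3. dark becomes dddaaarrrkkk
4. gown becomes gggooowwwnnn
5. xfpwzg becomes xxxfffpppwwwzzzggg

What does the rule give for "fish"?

fffiiissshhh

Each output is the input with this applied: repeat every character 3 times.
"fish" → "fffiiissshhh".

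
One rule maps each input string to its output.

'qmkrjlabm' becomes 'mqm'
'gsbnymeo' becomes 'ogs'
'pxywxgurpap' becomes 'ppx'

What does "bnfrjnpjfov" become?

vbn

Rule — move the first 2 characters to the end (rotate left by 2), then keep only the last 3 characters.
On "bnfrjnpjfov": the first step gives "frjnpjfovbn", and the second then gives "vbn".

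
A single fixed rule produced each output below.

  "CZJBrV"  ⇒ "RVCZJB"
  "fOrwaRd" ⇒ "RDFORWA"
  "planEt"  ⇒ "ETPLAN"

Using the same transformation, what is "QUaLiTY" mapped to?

TYQUALI

In each case the input is transformed by: move the last 2 characters to the front (rotate right by 2), then convert every letter to uppercase.
Working it through for "QUaLiTY": intermediate "TYQUaLi", final "TYQUALI".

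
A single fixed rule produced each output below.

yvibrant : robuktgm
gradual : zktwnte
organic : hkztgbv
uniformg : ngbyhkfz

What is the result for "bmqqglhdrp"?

ufjjzeawki

Looking at the pairs, the operation is to shift every letter 7 places backward in the alphabet (wrapping around).
So "bmqqglhdrp" becomes "ufjjzeawki".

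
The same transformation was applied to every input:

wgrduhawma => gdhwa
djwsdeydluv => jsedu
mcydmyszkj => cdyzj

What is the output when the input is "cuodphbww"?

The transformation: keep every other character starting from the second (positions 2nd, 4th, 6th, ...).
Applying that to "cuodphbww" gives "udhw".

udhw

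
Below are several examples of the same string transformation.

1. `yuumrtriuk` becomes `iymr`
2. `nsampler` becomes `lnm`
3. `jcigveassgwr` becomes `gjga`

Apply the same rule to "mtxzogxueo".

umzx

In each case the input is transformed by: move the last 3 characters to the front (rotate right by 3), then keep one character in every 3, starting at position 1 (positions 1st, 4th, 7th, ...).
Applying both steps to "mtxzogxueo": "ueomtxzogx", then "umzx".
(Check on "jcigveassgwr": → "gwrjcigveass" → "gjga" ✓)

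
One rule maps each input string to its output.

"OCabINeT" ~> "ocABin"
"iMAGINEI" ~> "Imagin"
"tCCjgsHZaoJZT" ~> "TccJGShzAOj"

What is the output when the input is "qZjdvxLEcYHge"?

QzJDVXleCyh

The transformation: delete the last 2 characters, then flip the case of every letter.
Applying both steps to "qZjdvxLEcYHge": "qZjdvxLEcYH", then "QzJDVXleCyh".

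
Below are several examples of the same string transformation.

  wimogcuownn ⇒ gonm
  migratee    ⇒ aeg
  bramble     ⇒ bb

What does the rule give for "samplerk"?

Looking at the pairs, the operation is to move the first 3 characters to the end (rotate left by 3), then keep one character in every 3, starting at position 2 (positions 2nd, 5th, 8th, ...).
On "samplerk": the first step gives "plerksam", and the second then gives "lkm".

lkm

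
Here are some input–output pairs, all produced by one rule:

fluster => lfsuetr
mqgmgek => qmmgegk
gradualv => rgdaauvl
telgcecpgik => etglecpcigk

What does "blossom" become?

What's happening: swap each adjacent pair of characters (1↔2, 3↔4, ...).
Doing the same to "blossom": "lbsoosm".

lbsoosm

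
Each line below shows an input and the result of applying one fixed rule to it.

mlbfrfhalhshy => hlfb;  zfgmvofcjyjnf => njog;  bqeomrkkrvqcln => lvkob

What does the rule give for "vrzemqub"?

uev

The rule is to reverse the string, then keep one character in every 3, starting at position 2 (positions 2nd, 5th, 8th, ...).
Applying both steps to "vrzemqub": "buqmezrv", then "uev".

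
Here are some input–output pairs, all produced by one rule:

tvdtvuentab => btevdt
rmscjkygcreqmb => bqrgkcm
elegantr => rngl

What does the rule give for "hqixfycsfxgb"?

In each case the input is transformed by: reverse the string, then keep every other character starting from the first (positions 1st, 3rd, 5th, ...).
"hqixfycsfxgb" → "bgxfscyfxiqh" → "bxsyxq".

bxsyxq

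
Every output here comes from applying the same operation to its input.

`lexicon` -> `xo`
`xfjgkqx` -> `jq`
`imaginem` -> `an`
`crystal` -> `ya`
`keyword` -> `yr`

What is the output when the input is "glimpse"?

is

What's happening: keep one character in every 3, starting at position 3 (positions 3rd, 6th, 9th, ...).
So "glimpse" becomes "is".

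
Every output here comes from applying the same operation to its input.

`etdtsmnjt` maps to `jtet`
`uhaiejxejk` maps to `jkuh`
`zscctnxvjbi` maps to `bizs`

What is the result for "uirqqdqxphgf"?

gfui

In each case the input is transformed by: move the last 2 characters to the front (rotate right by 2), then keep only the first 4 characters.
For "uirqqdqxphgf" the result is "gfui".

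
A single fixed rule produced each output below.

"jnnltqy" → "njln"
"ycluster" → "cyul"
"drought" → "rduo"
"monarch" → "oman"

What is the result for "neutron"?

In each case the input is transformed by: swap each adjacent pair of characters (1↔2, 3↔4, ...), then keep only the first 4 characters.
Starting from "neutron": after the first operation, "entuorn"; after the second, "entu".

entu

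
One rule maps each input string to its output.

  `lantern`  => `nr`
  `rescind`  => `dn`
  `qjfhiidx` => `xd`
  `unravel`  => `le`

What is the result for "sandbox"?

The rule is to reverse the string, then keep only the first 2 characters.
For "sandbox", step one produces "xobdnas"; step two turns that into "xo".

xo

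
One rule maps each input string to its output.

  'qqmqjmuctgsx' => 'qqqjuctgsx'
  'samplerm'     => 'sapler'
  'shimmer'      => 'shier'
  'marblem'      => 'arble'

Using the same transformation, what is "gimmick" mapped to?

giick

The transformation: remove every "m".
On "gimmick" that produces "giick".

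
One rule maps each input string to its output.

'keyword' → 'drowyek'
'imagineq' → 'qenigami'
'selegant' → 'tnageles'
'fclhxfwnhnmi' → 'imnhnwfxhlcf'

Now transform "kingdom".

modgnik

The pattern: reverse the string.
Applying that to "kingdom" gives "modgnik".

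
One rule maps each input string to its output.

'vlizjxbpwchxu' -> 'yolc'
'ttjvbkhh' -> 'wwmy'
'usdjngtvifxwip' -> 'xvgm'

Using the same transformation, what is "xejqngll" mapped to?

What's happening: shift every letter 3 places forward in the alphabet (wrapping around), then keep only the first 4 characters.
"xejqngll" → "ahmtqjoo" → "ahmt".

ahmt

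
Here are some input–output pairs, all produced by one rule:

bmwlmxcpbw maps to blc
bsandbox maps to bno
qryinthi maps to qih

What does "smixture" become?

What's happening: delete the last character, then keep one character in every 3, starting at position 1 (positions 1st, 4th, 7th, ...).
"smixture" → "sxr".

sxr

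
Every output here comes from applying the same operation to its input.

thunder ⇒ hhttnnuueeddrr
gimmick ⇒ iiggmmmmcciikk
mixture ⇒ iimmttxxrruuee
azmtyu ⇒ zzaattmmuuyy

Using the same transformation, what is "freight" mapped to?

rrffiieehhggtt

Each output is the input with this applied: swap each adjacent pair of characters (1↔2, 3↔4, ...), then double every character.
For "freight", step one produces "rfiehgt"; step two turns that into "rrffiieehhggtt".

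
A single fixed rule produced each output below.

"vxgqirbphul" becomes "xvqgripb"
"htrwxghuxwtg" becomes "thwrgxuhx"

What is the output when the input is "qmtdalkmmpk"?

The pattern: delete the last 3 characters, then swap each adjacent pair of characters (1↔2, 3↔4, ...).
Starting from "qmtdalkmmpk": after the first operation, "qmtdalkm"; after the second, "mqdtlamk".

mqdtlamk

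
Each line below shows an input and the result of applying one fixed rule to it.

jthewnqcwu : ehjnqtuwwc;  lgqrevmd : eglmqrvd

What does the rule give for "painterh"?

ehinprta

Rule — sort the characters into alphabetical order, then move the first character to the end.
"painterh" → "aehinprt" → "ehinprta".
(Check on "lgqrevmd": → "deglmqrv" → "eglmqrvd" ✓)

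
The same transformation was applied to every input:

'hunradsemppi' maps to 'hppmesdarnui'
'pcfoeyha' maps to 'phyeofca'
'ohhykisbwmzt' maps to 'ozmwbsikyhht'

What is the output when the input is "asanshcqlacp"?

acalqchsnasp

Each output is the input with this applied: reverse the string, then swap the first and last characters.
Applying both steps to "asanshcqlacp": "pcalqchsnasa", then "acalqchsnasp".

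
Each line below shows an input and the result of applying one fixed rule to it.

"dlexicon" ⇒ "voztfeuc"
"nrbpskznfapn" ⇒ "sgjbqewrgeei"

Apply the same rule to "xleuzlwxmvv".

In each case the input is transformed by: shift every letter 9 places backward in the alphabet (wrapping around), then move the first 2 characters to the end (rotate left by 2).
Starting from "xleuzlwxmvv": after the first operation, "ocvlqcnodmm"; after the second, "vlqcnodmmoc".

vlqcnodmmoc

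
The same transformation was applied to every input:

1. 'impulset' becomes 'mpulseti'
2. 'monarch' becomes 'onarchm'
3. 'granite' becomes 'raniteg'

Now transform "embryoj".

mbryoje

Each output is the input with this applied: move the first character to the end.
On "embryoj" that produces "mbryoje".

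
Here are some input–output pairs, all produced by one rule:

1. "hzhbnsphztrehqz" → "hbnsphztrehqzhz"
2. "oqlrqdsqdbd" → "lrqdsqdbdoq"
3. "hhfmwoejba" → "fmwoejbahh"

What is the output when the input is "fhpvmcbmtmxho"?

The rule is to move the first 2 characters to the end (rotate left by 2).
On "fhpvmcbmtmxho" that produces "pvmcbmtmxhofh".

pvmcbmtmxhofh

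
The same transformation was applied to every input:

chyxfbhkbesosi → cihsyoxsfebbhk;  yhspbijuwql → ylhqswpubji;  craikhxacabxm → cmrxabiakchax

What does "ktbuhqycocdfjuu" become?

kutubjufhdqcyoc

Rule — take characters alternately from the front and the back (1st, last, 2nd, 2nd-last, ...).
Doing the same to "ktbuhqycocdfjuu": "kutubjufhdqcyoc".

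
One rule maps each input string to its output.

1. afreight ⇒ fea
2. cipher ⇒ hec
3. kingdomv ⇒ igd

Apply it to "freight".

Each output is the input with this applied: sort the characters into reverse alphabetical order, then keep only the last 3 characters.
On "freight" that produces "gfe".

gfe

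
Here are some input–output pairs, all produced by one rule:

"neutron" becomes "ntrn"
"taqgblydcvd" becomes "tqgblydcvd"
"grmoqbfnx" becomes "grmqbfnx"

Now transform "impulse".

Looking at the pairs, the operation is to remove every vowel.
So "impulse" becomes "mpls".

mpls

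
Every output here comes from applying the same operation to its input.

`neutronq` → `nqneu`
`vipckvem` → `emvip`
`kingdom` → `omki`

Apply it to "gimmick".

ckgi

The rule is to move the last 2 characters to the front (rotate right by 2), then delete the last 3 characters.
On "gimmick": the first step gives "ckgimmi", and the second then gives "ckgi".
(Check on "neutronq": → "nqneutro" → "nqneu" ✓)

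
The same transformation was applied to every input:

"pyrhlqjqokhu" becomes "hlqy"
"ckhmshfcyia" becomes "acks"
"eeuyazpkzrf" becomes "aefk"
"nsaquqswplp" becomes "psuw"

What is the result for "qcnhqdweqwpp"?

cepq

Looking at the pairs, the operation is to keep one character in every 3, starting at position 2 (positions 2nd, 5th, 8th, ...), then sort the characters into alphabetical order.
Starting from "qcnhqdweqwpp": after the first operation, "cqep"; after the second, "cepq".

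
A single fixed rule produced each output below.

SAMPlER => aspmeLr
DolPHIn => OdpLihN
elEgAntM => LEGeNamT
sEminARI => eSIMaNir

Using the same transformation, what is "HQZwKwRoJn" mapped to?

The pattern: swap each adjacent pair of characters (1↔2, 3↔4, ...), then flip the case of every letter.
"HQZwKwRoJn" → "QHwZwKoRnJ" → "qhWzWkOrNj".

qhWzWkOrNj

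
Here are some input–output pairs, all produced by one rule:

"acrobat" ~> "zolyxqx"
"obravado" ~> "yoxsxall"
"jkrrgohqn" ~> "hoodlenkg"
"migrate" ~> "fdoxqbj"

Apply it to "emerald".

jboxiab

The transformation: move the first character to the end, then shift every letter 3 places backward in the alphabet (wrapping around).
Starting from "emerald": after the first operation, "meralde"; after the second, "jboxiab".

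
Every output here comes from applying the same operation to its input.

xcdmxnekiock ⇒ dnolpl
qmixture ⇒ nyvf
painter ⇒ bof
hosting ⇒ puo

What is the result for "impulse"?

nvt

Each output is the input with this applied: shift every letter 1 place forward in the alphabet (wrapping around), then keep every other character starting from the second (positions 2nd, 4th, 6th, ...).
For "impulse", step one produces "jnqvmtf"; step two turns that into "nvt".
(Check on "xcdmxnekiock": → "ydenyofljpdl" → "dnolpl" ✓)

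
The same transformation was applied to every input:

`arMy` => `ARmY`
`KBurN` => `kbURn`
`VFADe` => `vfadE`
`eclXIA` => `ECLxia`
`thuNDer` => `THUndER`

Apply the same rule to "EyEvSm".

The pattern: flip the case of every letter.
Doing the same to "EyEvSm": "eYeVsM".

eYeVsM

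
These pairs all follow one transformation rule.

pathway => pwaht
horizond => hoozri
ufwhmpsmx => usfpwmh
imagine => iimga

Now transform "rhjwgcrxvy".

rxhrjcwg

The rule is to delete the last 2 characters, then take characters alternately from the front and the back (1st, last, 2nd, 2nd-last, ...).
Starting from "rhjwgcrxvy": after the first operation, "rhjwgcrx"; after the second, "rxhrjcwg".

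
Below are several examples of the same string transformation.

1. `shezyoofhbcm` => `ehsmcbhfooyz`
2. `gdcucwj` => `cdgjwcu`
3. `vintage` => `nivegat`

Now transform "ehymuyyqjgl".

yhelgjqyyum

The pattern: move the first 3 characters to the end (rotate left by 3), then reverse the string.
Starting from "ehymuyyqjgl": after the first operation, "muyyqjglehy"; after the second, "yhelgjqyyum".
(Check on "shezyoofhbcm": → "zyoofhbcmshe" → "ehsmcbhfooyz" ✓)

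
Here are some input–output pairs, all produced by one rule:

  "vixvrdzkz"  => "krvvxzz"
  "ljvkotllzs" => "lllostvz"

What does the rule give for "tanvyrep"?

Each output is the input with this applied: sort the characters into alphabetical order, then delete the first 2 characters.
Working it through for "tanvyrep": intermediate "aenprtvy", final "nprtvy".

nprtvy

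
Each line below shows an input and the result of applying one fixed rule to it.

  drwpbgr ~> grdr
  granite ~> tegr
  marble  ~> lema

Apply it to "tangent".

Rule — move the last 2 characters to the front (rotate right by 2), then keep only the first 4 characters.
"tangent" → "ntta".

ntta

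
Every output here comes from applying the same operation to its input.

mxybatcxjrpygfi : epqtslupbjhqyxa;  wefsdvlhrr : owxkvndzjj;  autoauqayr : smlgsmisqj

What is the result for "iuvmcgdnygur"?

In each case the input is transformed by: shift every letter 8 places backward in the alphabet (wrapping around).
On "iuvmcgdnygur" that produces "amneuyvfqymj".

amneuyvfqymj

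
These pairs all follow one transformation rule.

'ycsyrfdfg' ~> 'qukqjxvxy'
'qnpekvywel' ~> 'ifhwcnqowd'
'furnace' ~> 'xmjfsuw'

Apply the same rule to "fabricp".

Each output is the input with this applied: shift every letter 8 places backward in the alphabet (wrapping around).
"fabricp" → "xstjauh".

xstjauh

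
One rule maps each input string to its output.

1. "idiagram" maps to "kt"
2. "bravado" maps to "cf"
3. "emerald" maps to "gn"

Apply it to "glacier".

The pattern: keep one character in every 3, starting at position 3 (positions 3rd, 6th, 9th, ...), then shift every letter 2 places forward in the alphabet (wrapping around).
"glacier" → "cg".
(Check on "bravado": → "ad" → "cf" ✓)

cg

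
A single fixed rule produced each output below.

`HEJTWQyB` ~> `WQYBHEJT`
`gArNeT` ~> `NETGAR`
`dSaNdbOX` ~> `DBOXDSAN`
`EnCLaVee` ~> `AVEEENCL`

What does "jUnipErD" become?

Each output is the input with this applied: swap the front and back halves of the string, then convert every letter to uppercase.
"jUnipErD" → "pErDjUni" → "PERDJUNI".

PERDJUNI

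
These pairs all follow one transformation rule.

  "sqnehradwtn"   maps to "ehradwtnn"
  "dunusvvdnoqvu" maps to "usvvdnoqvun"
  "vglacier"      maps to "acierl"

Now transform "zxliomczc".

Each output is the input with this applied: delete the first 2 characters, then move the first character to the end.
On "zxliomczc": the first step gives "liomczc", and the second then gives "iomczcl".
(Check on "vglacier": → "lacier" → "acierl" ✓)

iomczcl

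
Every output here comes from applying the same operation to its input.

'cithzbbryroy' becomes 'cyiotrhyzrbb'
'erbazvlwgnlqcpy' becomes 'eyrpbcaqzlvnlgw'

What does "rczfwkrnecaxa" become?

Rule — take characters alternately from the front and the back (1st, last, 2nd, 2nd-last, ...).
Doing the same to "rczfwkrnecaxa": "racxzafcweknr".

racxzafcweknr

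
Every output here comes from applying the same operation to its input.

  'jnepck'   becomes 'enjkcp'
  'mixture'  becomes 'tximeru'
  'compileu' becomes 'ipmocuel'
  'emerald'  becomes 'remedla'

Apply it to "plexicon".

The pattern: reverse the string, then move the first 3 characters to the end (rotate left by 3).
"plexicon" → "nocixelp" → "ixelpnoc".

ixelpnoc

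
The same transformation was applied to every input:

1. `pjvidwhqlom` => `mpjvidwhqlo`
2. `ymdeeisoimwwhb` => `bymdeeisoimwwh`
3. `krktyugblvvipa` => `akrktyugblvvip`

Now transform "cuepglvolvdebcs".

Each output is the input with this applied: move the last character to the front.
"cuepglvolvdebcs" → "scuepglvolvdebc".

scuepglvolvdebc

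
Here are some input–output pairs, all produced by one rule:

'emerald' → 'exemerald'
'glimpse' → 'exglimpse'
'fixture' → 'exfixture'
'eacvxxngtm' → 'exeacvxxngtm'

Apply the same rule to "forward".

The transformation: prepend "ex".
Applying that to "forward" gives "exforward".

exforward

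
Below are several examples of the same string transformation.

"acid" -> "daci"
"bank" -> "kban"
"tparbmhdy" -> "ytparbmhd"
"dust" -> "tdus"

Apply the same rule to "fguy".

In each case the input is transformed by: move the last character to the front.
On "fguy" that produces "yfgu".

yfgu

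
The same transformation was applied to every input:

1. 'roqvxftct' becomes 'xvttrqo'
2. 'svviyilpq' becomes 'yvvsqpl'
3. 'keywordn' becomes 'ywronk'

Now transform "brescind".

srnied

In each case the input is transformed by: sort the characters into reverse alphabetical order, then delete the last 2 characters.
Starting from "brescind": after the first operation, "srniedcb"; after the second, "srnied".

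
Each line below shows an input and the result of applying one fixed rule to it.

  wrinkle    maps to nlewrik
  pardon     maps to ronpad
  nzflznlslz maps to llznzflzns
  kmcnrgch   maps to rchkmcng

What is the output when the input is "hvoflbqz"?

Rule — move the last 3 characters to the front (rotate right by 3), then swap the first and last characters.
"hvoflbqz" → "bqzhvofl" → "lqzhvofb".

lqzhvofb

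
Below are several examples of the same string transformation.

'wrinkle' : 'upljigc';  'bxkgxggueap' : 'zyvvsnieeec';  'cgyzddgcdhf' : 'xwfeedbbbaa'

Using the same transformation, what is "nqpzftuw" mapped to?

xusronld

Rule — shift every letter 2 places backward in the alphabet (wrapping around), then sort the characters into reverse alphabetical order.
Starting from "nqpzftuw": after the first operation, "lonxdrsu"; after the second, "xusronld".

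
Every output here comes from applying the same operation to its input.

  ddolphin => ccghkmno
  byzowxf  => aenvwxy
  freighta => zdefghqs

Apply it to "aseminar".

The rule is to sort the characters into alphabetical order, then shift every letter 1 place backward in the alphabet (wrapping around).
On "aseminar": the first step gives "aaeimnrs", and the second then gives "zzdhlmqr".

zzdhlmqr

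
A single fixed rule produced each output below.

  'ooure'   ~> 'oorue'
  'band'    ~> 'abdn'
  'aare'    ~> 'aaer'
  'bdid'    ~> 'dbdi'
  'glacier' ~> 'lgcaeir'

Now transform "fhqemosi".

The pattern: swap each adjacent pair of characters (1↔2, 3↔4, ...).
On "fhqemosi" that produces "hfeqomis".

hfeqomis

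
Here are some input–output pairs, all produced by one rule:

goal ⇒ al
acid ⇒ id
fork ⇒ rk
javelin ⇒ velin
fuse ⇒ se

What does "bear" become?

ar

Rule — delete the first 2 characters.
So "bear" becomes "ar".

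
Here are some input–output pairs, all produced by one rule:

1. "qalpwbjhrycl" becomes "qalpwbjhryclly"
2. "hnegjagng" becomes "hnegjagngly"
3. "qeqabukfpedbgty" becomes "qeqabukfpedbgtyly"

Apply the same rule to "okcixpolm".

Looking at the pairs, the operation is to append "ly".
So "okcixpolm" becomes "okcixpolmly".

okcixpolmly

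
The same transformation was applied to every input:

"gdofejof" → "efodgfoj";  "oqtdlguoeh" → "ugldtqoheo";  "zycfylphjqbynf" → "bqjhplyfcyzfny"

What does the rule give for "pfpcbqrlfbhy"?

flrqbcpfpyhb

The rule is to reverse the string, then move the first 3 characters to the end (rotate left by 3).
Working it through for "pfpcbqrlfbhy": intermediate "yhbflrqbcpfp", final "flrqbcpfpyhb".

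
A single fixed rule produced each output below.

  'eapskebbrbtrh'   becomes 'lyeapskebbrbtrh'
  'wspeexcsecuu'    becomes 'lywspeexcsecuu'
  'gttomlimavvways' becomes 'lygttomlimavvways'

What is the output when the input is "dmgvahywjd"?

In each case the input is transformed by: prepend "ly".
On "dmgvahywjd" that produces "lydmgvahywjd".

lydmgvahywjd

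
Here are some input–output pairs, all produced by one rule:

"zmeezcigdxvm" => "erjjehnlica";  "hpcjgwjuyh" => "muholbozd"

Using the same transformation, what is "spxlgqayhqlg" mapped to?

xucqlvfdmvq

The pattern: delete the last character, then shift every letter 5 places forward in the alphabet (wrapping around).
Working it through for "spxlgqayhqlg": intermediate "spxlgqayhql", final "xucqlvfdmvq".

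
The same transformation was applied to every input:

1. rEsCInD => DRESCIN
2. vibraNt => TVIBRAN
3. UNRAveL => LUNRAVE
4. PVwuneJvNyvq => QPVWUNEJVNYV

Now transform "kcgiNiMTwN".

NKCGINIMTW

Rule — move the last character to the front, then convert every letter to uppercase.
Working it through for "kcgiNiMTwN": intermediate "NkcgiNiMTw", final "NKCGINIMTW".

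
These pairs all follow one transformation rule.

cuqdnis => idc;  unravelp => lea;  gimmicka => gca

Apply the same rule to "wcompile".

iec

The pattern: sort the characters into reverse alphabetical order, then keep only the last 3 characters.
"wcompile" → "wpomliec" → "iec".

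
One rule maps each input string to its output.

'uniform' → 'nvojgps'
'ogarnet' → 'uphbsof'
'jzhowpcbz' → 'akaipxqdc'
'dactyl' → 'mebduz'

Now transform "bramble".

fcsbncm

What's happening: shift every letter 1 place forward in the alphabet (wrapping around), then move the last character to the front.
Applying both steps to "bramble": "csbncmf", then "fcsbncm".
(Check on "jzhowpcbz": → "kaipxqdca" → "akaipxqdc" ✓)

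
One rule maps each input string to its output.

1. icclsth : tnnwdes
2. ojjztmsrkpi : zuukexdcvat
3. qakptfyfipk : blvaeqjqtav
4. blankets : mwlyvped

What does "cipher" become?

Rule — shift every letter 11 places forward in the alphabet (wrapping around).
"cipher" → "ntaspc".

ntaspc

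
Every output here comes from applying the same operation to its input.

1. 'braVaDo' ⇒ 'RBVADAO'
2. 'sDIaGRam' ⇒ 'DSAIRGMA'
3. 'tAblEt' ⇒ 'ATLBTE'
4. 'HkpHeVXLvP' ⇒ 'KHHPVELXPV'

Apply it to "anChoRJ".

NAHCROJ

Each output is the input with this applied: swap each adjacent pair of characters (1↔2, 3↔4, ...), then convert every letter to uppercase.
On "anChoRJ": the first step gives "nahCRoJ", and the second then gives "NAHCROJ".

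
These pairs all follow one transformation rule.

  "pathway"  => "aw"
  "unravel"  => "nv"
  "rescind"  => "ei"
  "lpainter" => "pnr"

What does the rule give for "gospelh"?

oe

In each case the input is transformed by: keep one character in every 3, starting at position 2 (positions 2nd, 5th, 8th, ...).
"gospelh" → "oe".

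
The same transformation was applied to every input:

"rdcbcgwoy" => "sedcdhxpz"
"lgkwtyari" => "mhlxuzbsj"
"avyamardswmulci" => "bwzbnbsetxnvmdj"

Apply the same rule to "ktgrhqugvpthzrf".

luhsirvhwquiasg

The rule is to shift every letter 1 place forward in the alphabet (wrapping around).
Doing the same to "ktgrhqugvpthzrf": "luhsirvhwquiasg".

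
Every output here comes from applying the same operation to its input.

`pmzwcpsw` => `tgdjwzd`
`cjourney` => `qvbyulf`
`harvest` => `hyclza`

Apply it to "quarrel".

In each case the input is transformed by: shift every letter 7 places forward in the alphabet (wrapping around), then delete the first character.
For "quarrel", step one produces "xbhyyls"; step two turns that into "bhyyls".

bhyyls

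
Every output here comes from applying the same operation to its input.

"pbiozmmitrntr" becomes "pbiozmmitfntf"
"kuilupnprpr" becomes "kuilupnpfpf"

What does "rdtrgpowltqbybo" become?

fdtfgpowltqbybo

Each output is the input with this applied: replace every "r" with "f".
For "rdtrgpowltqbybo" the result is "fdtfgpowltqbybo".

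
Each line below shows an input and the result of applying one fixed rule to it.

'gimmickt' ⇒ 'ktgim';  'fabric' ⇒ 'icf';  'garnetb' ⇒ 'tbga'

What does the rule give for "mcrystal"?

almcr

The pattern: move the last 2 characters to the front (rotate right by 2), then delete the last 3 characters.
On "mcrystal": the first step gives "almcryst", and the second then gives "almcr".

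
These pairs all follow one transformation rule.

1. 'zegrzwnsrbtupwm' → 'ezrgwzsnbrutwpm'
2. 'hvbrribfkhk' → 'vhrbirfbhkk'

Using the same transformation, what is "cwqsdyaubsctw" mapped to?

The pattern: swap each adjacent pair of characters (1↔2, 3↔4, ...).
"cwqsdyaubsctw" → "wcsqyduasbtcw".

wcsqyduasbtcw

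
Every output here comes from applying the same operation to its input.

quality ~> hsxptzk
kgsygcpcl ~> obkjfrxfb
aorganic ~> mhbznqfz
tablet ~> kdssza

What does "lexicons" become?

nmrkdwhb

In each case the input is transformed by: shift every letter 1 place backward in the alphabet (wrapping around), then move the last 3 characters to the front (rotate right by 3).
On "lexicons": the first step gives "kdwhbnmr", and the second then gives "nmrkdwhb".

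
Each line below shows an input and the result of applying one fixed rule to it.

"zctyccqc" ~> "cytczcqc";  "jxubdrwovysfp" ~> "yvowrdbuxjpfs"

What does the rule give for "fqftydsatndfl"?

ntasdytfqflfd

Each output is the input with this applied: move the last 3 characters to the front (rotate right by 3), then reverse the string.
Starting from "fqftydsatndfl": after the first operation, "dflfqftydsatn"; after the second, "ntasdytfqflfd".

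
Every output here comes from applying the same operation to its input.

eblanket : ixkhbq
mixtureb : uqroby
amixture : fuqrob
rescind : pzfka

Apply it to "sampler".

jmibo

The transformation: delete the first 2 characters, then shift every letter 3 places backward in the alphabet (wrapping around).
Starting from "sampler": after the first operation, "mpler"; after the second, "jmibo".
(Check on "eblanket": → "lanket" → "ixkhbq" ✓)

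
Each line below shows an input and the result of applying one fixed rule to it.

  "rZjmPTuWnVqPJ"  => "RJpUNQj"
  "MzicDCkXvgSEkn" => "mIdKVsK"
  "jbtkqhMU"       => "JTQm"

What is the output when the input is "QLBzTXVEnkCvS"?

qbtvNcs

Rule — keep every other character starting from the first (positions 1st, 3rd, 5th, ...), then flip the case of every letter.
So "QLBzTXVEnkCvS" becomes "qbtvNcs".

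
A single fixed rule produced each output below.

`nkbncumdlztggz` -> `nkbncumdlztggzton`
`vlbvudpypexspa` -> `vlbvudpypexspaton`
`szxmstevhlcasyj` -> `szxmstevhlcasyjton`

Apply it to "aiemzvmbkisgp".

What's happening: append "ton".
Applying that to "aiemzvmbkisgp" gives "aiemzvmbkisgpton".

aiemzvmbkisgpton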